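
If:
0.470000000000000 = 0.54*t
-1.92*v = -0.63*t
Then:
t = 0.87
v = 0.29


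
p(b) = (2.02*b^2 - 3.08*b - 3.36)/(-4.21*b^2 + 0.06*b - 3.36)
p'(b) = (4.04*b - 3.08)/(-4.21*b^2 + 0.06*b - 3.36) + (8.42*b - 0.06)*(2.02*b^2 - 3.08*b - 3.36)/(-4.21*b^2 + 0.06*b - 3.36)^2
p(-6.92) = -0.56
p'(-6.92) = -0.01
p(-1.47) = -0.44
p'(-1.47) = 0.28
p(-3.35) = -0.58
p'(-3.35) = 0.00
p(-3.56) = -0.58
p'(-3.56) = -0.00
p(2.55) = -0.06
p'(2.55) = -0.19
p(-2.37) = -0.56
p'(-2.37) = 0.05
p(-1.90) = -0.52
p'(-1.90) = 0.13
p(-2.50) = -0.57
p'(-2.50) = 0.04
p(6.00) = -0.33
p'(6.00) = -0.03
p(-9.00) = -0.55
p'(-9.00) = -0.01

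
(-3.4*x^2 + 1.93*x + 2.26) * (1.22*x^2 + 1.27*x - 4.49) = -4.148*x^4 - 1.9634*x^3 + 20.4743*x^2 - 5.7955*x - 10.1474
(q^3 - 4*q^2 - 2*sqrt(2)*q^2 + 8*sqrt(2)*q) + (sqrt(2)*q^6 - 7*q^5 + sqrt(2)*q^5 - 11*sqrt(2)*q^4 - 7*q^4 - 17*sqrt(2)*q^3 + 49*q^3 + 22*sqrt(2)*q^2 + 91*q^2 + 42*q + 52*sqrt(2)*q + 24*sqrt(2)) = sqrt(2)*q^6 - 7*q^5 + sqrt(2)*q^5 - 11*sqrt(2)*q^4 - 7*q^4 - 17*sqrt(2)*q^3 + 50*q^3 + 20*sqrt(2)*q^2 + 87*q^2 + 42*q + 60*sqrt(2)*q + 24*sqrt(2)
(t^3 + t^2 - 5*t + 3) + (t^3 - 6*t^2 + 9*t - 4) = 2*t^3 - 5*t^2 + 4*t - 1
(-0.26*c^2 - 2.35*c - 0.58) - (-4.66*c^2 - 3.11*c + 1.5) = 4.4*c^2 + 0.76*c - 2.08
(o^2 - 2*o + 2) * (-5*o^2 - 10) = -5*o^4 + 10*o^3 - 20*o^2 + 20*o - 20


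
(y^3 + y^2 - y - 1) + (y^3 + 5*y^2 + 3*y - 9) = 2*y^3 + 6*y^2 + 2*y - 10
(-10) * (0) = 0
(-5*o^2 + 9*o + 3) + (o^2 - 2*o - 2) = -4*o^2 + 7*o + 1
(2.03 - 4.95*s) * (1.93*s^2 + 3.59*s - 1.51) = -9.5535*s^3 - 13.8526*s^2 + 14.7622*s - 3.0653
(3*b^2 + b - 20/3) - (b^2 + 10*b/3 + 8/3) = 2*b^2 - 7*b/3 - 28/3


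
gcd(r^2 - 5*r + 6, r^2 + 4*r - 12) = r - 2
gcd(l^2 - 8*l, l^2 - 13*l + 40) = l - 8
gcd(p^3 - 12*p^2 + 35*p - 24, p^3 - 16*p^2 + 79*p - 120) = p^2 - 11*p + 24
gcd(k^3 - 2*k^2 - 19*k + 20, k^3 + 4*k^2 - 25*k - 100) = k^2 - k - 20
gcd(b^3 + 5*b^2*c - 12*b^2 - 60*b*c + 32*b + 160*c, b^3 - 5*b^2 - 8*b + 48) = b - 4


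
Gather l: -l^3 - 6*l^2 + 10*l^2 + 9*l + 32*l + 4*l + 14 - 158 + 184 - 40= -l^3 + 4*l^2 + 45*l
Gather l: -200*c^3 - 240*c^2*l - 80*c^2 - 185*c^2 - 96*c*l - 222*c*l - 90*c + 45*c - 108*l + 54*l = -200*c^3 - 265*c^2 - 45*c + l*(-240*c^2 - 318*c - 54)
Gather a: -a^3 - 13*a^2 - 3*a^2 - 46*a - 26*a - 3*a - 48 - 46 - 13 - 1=-a^3 - 16*a^2 - 75*a - 108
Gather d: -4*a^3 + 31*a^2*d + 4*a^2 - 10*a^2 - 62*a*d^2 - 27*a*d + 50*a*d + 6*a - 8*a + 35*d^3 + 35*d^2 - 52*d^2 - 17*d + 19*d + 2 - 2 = -4*a^3 - 6*a^2 - 2*a + 35*d^3 + d^2*(-62*a - 17) + d*(31*a^2 + 23*a + 2)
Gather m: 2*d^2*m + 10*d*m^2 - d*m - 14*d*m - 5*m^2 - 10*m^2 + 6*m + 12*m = m^2*(10*d - 15) + m*(2*d^2 - 15*d + 18)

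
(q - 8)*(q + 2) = q^2 - 6*q - 16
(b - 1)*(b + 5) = b^2 + 4*b - 5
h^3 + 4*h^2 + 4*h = h*(h + 2)^2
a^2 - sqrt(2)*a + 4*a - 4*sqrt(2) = (a + 4)*(a - sqrt(2))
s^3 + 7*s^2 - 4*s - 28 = (s - 2)*(s + 2)*(s + 7)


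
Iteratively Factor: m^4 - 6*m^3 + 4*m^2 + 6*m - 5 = (m - 1)*(m^3 - 5*m^2 - m + 5) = (m - 1)*(m + 1)*(m^2 - 6*m + 5) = (m - 5)*(m - 1)*(m + 1)*(m - 1)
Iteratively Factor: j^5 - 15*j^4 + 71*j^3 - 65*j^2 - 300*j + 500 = (j - 2)*(j^4 - 13*j^3 + 45*j^2 + 25*j - 250) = (j - 2)*(j + 2)*(j^3 - 15*j^2 + 75*j - 125) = (j - 5)*(j - 2)*(j + 2)*(j^2 - 10*j + 25) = (j - 5)^2*(j - 2)*(j + 2)*(j - 5)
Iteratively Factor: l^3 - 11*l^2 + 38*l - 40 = (l - 4)*(l^2 - 7*l + 10) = (l - 4)*(l - 2)*(l - 5)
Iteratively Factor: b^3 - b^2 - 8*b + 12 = (b - 2)*(b^2 + b - 6) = (b - 2)^2*(b + 3)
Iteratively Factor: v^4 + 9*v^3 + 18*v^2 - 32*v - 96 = (v + 4)*(v^3 + 5*v^2 - 2*v - 24) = (v + 3)*(v + 4)*(v^2 + 2*v - 8) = (v + 3)*(v + 4)^2*(v - 2)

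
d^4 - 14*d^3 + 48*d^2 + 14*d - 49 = (d - 7)^2*(d - 1)*(d + 1)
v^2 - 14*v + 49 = (v - 7)^2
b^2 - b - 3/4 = (b - 3/2)*(b + 1/2)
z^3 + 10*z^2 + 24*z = z*(z + 4)*(z + 6)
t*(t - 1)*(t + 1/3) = t^3 - 2*t^2/3 - t/3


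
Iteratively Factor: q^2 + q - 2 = (q + 2)*(q - 1)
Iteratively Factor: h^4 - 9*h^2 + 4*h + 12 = (h + 3)*(h^3 - 3*h^2 + 4) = (h - 2)*(h + 3)*(h^2 - h - 2) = (h - 2)^2*(h + 3)*(h + 1)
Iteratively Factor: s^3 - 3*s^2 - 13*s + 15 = (s - 1)*(s^2 - 2*s - 15) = (s - 5)*(s - 1)*(s + 3)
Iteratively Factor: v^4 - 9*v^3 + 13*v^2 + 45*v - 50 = (v + 2)*(v^3 - 11*v^2 + 35*v - 25) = (v - 5)*(v + 2)*(v^2 - 6*v + 5) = (v - 5)*(v - 1)*(v + 2)*(v - 5)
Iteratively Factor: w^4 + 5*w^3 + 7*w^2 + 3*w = (w + 3)*(w^3 + 2*w^2 + w) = (w + 1)*(w + 3)*(w^2 + w) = (w + 1)^2*(w + 3)*(w)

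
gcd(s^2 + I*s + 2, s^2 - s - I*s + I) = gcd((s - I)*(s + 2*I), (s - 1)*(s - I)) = s - I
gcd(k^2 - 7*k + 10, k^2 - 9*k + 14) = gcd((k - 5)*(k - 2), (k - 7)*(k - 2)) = k - 2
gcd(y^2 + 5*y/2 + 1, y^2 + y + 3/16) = 1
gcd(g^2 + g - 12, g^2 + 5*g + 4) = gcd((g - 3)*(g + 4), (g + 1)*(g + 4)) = g + 4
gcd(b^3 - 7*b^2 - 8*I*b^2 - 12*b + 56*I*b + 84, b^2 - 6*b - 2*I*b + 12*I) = b - 2*I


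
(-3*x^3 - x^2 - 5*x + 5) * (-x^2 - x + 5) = 3*x^5 + 4*x^4 - 9*x^3 - 5*x^2 - 30*x + 25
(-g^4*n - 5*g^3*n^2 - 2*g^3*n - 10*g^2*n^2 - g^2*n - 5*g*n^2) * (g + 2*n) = -g^5*n - 7*g^4*n^2 - 2*g^4*n - 10*g^3*n^3 - 14*g^3*n^2 - g^3*n - 20*g^2*n^3 - 7*g^2*n^2 - 10*g*n^3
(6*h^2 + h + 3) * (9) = 54*h^2 + 9*h + 27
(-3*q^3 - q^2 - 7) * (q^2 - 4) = -3*q^5 - q^4 + 12*q^3 - 3*q^2 + 28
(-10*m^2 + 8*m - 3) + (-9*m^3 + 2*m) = -9*m^3 - 10*m^2 + 10*m - 3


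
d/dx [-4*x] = -4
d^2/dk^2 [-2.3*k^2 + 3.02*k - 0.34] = -4.60000000000000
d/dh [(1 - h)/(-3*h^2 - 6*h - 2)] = (3*h^2 + 6*h - 6*(h - 1)*(h + 1) + 2)/(3*h^2 + 6*h + 2)^2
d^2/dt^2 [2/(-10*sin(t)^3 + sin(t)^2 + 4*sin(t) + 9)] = 4*((-7*sin(t) + 45*sin(3*t) - 4*cos(2*t))*(-10*sin(t)^3 + sin(t)^2 + 4*sin(t) + 9)/4 + 4*(-15*sin(t)^2 + sin(t) + 2)^2*cos(t)^2)/(-10*sin(t)^3 + sin(t)^2 + 4*sin(t) + 9)^3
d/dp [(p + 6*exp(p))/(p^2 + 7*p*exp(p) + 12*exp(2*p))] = (-(p + 6*exp(p))*(7*p*exp(p) + 2*p + 24*exp(2*p) + 7*exp(p)) + (6*exp(p) + 1)*(p^2 + 7*p*exp(p) + 12*exp(2*p)))/(p^2 + 7*p*exp(p) + 12*exp(2*p))^2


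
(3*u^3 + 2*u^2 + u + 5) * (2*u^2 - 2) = 6*u^5 + 4*u^4 - 4*u^3 + 6*u^2 - 2*u - 10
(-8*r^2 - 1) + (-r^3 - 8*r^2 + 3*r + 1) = -r^3 - 16*r^2 + 3*r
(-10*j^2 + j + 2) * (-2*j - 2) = 20*j^3 + 18*j^2 - 6*j - 4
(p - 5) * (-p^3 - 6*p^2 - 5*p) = -p^4 - p^3 + 25*p^2 + 25*p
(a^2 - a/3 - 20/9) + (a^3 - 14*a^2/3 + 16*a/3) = a^3 - 11*a^2/3 + 5*a - 20/9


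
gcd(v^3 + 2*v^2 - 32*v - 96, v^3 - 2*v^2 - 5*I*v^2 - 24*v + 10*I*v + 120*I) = v^2 - 2*v - 24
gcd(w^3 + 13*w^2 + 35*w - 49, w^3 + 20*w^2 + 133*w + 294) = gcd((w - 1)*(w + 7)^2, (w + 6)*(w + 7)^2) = w^2 + 14*w + 49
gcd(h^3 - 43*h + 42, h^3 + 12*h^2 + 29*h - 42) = h^2 + 6*h - 7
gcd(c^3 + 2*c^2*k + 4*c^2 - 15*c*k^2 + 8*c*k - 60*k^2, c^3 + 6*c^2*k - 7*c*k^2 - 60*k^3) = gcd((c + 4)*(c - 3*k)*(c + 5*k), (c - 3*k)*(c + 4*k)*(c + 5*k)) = c^2 + 2*c*k - 15*k^2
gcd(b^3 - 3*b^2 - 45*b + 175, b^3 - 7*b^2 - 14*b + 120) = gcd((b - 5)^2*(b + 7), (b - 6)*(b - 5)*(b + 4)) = b - 5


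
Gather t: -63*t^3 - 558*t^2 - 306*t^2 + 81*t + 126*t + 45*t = -63*t^3 - 864*t^2 + 252*t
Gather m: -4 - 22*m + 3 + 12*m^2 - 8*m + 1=12*m^2 - 30*m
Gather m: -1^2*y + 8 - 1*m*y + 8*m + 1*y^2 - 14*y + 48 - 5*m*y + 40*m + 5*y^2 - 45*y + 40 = m*(48 - 6*y) + 6*y^2 - 60*y + 96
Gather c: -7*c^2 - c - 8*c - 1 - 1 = -7*c^2 - 9*c - 2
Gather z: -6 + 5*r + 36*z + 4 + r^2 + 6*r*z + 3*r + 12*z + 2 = r^2 + 8*r + z*(6*r + 48)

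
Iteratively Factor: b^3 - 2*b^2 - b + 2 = (b + 1)*(b^2 - 3*b + 2) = (b - 1)*(b + 1)*(b - 2)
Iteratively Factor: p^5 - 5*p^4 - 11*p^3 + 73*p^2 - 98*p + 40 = (p - 1)*(p^4 - 4*p^3 - 15*p^2 + 58*p - 40) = (p - 2)*(p - 1)*(p^3 - 2*p^2 - 19*p + 20) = (p - 2)*(p - 1)^2*(p^2 - p - 20) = (p - 2)*(p - 1)^2*(p + 4)*(p - 5)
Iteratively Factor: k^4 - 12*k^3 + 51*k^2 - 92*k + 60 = (k - 2)*(k^3 - 10*k^2 + 31*k - 30) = (k - 2)^2*(k^2 - 8*k + 15) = (k - 3)*(k - 2)^2*(k - 5)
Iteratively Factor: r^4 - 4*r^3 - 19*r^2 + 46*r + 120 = (r + 2)*(r^3 - 6*r^2 - 7*r + 60) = (r + 2)*(r + 3)*(r^2 - 9*r + 20) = (r - 5)*(r + 2)*(r + 3)*(r - 4)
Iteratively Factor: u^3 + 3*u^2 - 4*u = (u - 1)*(u^2 + 4*u) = (u - 1)*(u + 4)*(u)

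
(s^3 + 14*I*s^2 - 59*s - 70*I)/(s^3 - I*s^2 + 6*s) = (s^2 + 12*I*s - 35)/(s*(s - 3*I))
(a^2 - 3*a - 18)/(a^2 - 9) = (a - 6)/(a - 3)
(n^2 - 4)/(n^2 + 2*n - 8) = (n + 2)/(n + 4)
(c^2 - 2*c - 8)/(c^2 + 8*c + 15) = (c^2 - 2*c - 8)/(c^2 + 8*c + 15)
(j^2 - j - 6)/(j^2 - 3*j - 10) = (j - 3)/(j - 5)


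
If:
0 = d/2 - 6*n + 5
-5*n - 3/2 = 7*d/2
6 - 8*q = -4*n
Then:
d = -68/47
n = 67/94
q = 52/47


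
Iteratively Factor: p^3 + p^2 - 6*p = (p + 3)*(p^2 - 2*p) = (p - 2)*(p + 3)*(p)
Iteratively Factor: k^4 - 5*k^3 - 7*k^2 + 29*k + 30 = (k + 2)*(k^3 - 7*k^2 + 7*k + 15) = (k - 5)*(k + 2)*(k^2 - 2*k - 3) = (k - 5)*(k - 3)*(k + 2)*(k + 1)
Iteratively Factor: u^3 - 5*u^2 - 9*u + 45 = (u + 3)*(u^2 - 8*u + 15) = (u - 5)*(u + 3)*(u - 3)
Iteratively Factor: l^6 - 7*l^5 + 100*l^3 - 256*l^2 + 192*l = (l - 4)*(l^5 - 3*l^4 - 12*l^3 + 52*l^2 - 48*l) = (l - 4)*(l - 2)*(l^4 - l^3 - 14*l^2 + 24*l) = (l - 4)*(l - 3)*(l - 2)*(l^3 + 2*l^2 - 8*l) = (l - 4)*(l - 3)*(l - 2)^2*(l^2 + 4*l) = (l - 4)*(l - 3)*(l - 2)^2*(l + 4)*(l)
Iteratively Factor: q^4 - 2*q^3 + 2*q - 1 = (q - 1)*(q^3 - q^2 - q + 1) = (q - 1)*(q + 1)*(q^2 - 2*q + 1) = (q - 1)^2*(q + 1)*(q - 1)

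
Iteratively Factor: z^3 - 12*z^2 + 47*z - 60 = (z - 3)*(z^2 - 9*z + 20) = (z - 5)*(z - 3)*(z - 4)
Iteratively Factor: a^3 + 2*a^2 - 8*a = (a - 2)*(a^2 + 4*a) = (a - 2)*(a + 4)*(a)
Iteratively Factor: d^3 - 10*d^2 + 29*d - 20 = (d - 1)*(d^2 - 9*d + 20) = (d - 5)*(d - 1)*(d - 4)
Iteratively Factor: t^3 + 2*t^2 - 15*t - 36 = (t - 4)*(t^2 + 6*t + 9) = (t - 4)*(t + 3)*(t + 3)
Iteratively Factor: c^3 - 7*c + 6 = (c - 2)*(c^2 + 2*c - 3) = (c - 2)*(c + 3)*(c - 1)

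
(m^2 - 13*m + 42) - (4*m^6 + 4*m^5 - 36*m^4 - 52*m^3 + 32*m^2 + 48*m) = -4*m^6 - 4*m^5 + 36*m^4 + 52*m^3 - 31*m^2 - 61*m + 42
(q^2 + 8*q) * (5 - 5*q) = -5*q^3 - 35*q^2 + 40*q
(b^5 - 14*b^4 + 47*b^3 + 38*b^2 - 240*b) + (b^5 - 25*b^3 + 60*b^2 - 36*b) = 2*b^5 - 14*b^4 + 22*b^3 + 98*b^2 - 276*b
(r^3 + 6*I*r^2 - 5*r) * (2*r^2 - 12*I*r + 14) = 2*r^5 + 76*r^3 + 144*I*r^2 - 70*r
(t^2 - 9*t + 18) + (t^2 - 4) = 2*t^2 - 9*t + 14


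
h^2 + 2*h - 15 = (h - 3)*(h + 5)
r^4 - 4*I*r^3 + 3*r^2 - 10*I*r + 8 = (r - 4*I)*(r - 2*I)*(r + I)^2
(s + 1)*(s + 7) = s^2 + 8*s + 7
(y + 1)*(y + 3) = y^2 + 4*y + 3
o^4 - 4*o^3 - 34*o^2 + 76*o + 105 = (o - 7)*(o - 3)*(o + 1)*(o + 5)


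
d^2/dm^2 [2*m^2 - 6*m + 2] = 4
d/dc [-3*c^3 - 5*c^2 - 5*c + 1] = -9*c^2 - 10*c - 5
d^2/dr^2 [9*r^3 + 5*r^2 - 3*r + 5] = 54*r + 10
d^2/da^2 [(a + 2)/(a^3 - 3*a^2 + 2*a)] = 2*(3*a^5 + 3*a^4 - 41*a^3 + 66*a^2 - 36*a + 8)/(a^3*(a^6 - 9*a^5 + 33*a^4 - 63*a^3 + 66*a^2 - 36*a + 8))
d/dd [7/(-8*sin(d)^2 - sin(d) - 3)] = 7*(16*sin(d) + 1)*cos(d)/(8*sin(d)^2 + sin(d) + 3)^2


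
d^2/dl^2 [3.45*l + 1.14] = 0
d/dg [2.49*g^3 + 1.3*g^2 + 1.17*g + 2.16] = 7.47*g^2 + 2.6*g + 1.17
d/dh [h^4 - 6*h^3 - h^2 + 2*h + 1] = 4*h^3 - 18*h^2 - 2*h + 2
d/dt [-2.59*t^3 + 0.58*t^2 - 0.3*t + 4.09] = -7.77*t^2 + 1.16*t - 0.3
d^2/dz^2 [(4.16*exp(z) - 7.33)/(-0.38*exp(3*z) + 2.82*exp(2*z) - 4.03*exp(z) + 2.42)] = (-2.402816*exp(6*z) + 22.899636*exp(5*z) - 94.002596*exp(4*z) + 158.605988*exp(3*z) - 18.9045179999998*exp(2*z) - 121.616427*exp(z) + 47.123934)*exp(z)/(0.054872*exp(9*z) - 1.221624*exp(8*z) + 10.811532*exp(7*z) - 49.3854*exp(6*z) + 130.218774*exp(5*z) - 217.368366*exp(4*z) + 237.141115*exp(3*z) - 167.454078*exp(2*z) + 70.803876*exp(z) - 14.172488)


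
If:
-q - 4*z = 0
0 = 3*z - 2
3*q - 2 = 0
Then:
No Solution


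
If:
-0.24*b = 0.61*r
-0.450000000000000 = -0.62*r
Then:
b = -1.84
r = 0.73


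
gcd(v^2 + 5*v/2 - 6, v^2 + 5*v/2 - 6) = v^2 + 5*v/2 - 6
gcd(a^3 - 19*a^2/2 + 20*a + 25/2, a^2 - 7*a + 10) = a - 5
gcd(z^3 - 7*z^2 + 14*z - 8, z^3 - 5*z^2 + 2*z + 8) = z^2 - 6*z + 8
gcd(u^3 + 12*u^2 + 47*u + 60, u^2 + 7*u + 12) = u^2 + 7*u + 12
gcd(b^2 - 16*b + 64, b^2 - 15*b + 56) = b - 8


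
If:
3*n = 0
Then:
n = 0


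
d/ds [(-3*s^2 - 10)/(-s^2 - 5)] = 10*s/(s^2 + 5)^2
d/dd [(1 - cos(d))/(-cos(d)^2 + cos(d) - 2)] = (cos(d)^2 - 2*cos(d) - 1)*sin(d)/(sin(d)^2 + cos(d) - 3)^2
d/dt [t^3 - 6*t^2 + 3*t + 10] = 3*t^2 - 12*t + 3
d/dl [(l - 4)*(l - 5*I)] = 2*l - 4 - 5*I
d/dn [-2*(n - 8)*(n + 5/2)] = 11 - 4*n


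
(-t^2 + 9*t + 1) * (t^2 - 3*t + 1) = -t^4 + 12*t^3 - 27*t^2 + 6*t + 1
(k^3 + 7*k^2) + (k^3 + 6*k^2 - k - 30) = 2*k^3 + 13*k^2 - k - 30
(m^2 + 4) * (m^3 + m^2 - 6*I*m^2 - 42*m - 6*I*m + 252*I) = m^5 + m^4 - 6*I*m^4 - 38*m^3 - 6*I*m^3 + 4*m^2 + 228*I*m^2 - 168*m - 24*I*m + 1008*I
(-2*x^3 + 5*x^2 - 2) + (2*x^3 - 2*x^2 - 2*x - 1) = 3*x^2 - 2*x - 3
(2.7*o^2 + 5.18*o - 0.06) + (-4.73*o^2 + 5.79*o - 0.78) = -2.03*o^2 + 10.97*o - 0.84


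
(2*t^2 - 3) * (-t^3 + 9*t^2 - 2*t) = -2*t^5 + 18*t^4 - t^3 - 27*t^2 + 6*t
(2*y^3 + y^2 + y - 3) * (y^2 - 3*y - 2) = 2*y^5 - 5*y^4 - 6*y^3 - 8*y^2 + 7*y + 6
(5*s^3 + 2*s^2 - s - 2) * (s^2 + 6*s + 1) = 5*s^5 + 32*s^4 + 16*s^3 - 6*s^2 - 13*s - 2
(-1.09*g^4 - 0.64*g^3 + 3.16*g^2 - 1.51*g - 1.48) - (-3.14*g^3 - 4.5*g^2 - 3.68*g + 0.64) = -1.09*g^4 + 2.5*g^3 + 7.66*g^2 + 2.17*g - 2.12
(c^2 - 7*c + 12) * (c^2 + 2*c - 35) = c^4 - 5*c^3 - 37*c^2 + 269*c - 420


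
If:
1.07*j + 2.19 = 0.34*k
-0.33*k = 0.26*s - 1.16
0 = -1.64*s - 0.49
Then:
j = -0.85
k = 3.75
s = -0.30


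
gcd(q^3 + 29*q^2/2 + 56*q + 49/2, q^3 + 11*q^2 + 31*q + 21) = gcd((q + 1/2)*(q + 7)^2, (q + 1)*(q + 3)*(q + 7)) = q + 7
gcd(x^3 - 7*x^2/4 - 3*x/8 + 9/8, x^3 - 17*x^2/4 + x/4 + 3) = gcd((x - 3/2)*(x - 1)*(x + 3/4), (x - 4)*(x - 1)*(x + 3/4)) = x^2 - x/4 - 3/4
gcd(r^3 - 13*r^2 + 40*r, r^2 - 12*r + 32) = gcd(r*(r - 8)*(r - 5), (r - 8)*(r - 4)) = r - 8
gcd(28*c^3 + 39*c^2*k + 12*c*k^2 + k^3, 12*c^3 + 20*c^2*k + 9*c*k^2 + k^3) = c + k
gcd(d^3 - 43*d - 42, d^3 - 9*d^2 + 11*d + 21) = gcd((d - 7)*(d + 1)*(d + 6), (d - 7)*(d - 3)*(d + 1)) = d^2 - 6*d - 7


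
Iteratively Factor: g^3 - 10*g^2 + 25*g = (g - 5)*(g^2 - 5*g) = g*(g - 5)*(g - 5)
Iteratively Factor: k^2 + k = (k + 1)*(k)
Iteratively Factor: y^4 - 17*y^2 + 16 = (y - 4)*(y^3 + 4*y^2 - y - 4) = (y - 4)*(y + 4)*(y^2 - 1) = (y - 4)*(y + 1)*(y + 4)*(y - 1)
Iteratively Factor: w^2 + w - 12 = (w + 4)*(w - 3)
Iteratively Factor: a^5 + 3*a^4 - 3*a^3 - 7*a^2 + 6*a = (a + 2)*(a^4 + a^3 - 5*a^2 + 3*a) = (a - 1)*(a + 2)*(a^3 + 2*a^2 - 3*a) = (a - 1)*(a + 2)*(a + 3)*(a^2 - a) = (a - 1)^2*(a + 2)*(a + 3)*(a)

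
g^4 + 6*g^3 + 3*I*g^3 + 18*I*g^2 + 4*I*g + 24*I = (g + 6)*(g - I)*(g + 2*I)^2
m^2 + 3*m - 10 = (m - 2)*(m + 5)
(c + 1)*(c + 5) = c^2 + 6*c + 5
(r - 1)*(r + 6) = r^2 + 5*r - 6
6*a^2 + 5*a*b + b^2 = (2*a + b)*(3*a + b)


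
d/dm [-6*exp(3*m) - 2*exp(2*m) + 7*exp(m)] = (-18*exp(2*m) - 4*exp(m) + 7)*exp(m)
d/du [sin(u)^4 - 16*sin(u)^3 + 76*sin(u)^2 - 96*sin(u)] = 4*(sin(u)^3 - 12*sin(u)^2 + 38*sin(u) - 24)*cos(u)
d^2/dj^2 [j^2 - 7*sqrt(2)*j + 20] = 2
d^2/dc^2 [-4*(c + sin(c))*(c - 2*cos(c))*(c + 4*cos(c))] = 4*c^2*sin(c) + 8*c^2*cos(c) + 32*c*sin(c) + 16*c*sin(2*c) - 16*c*cos(c) - 64*c*cos(2*c) - 24*c - 64*sin(2*c) - 72*sin(3*c) - 16*sqrt(2)*sin(c + pi/4) - 16*cos(2*c)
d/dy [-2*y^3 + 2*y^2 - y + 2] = -6*y^2 + 4*y - 1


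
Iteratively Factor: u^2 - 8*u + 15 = (u - 3)*(u - 5)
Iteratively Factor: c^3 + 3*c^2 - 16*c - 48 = (c - 4)*(c^2 + 7*c + 12) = (c - 4)*(c + 3)*(c + 4)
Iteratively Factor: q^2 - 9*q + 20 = (q - 4)*(q - 5)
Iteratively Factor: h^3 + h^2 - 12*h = (h - 3)*(h^2 + 4*h) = h*(h - 3)*(h + 4)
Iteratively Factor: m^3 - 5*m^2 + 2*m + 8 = (m - 4)*(m^2 - m - 2) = (m - 4)*(m - 2)*(m + 1)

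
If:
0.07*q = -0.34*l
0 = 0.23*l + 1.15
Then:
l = -5.00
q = 24.29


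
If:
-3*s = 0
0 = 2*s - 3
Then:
No Solution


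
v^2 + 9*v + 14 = (v + 2)*(v + 7)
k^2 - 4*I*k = k*(k - 4*I)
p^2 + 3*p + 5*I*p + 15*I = (p + 3)*(p + 5*I)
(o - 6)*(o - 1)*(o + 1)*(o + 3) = o^4 - 3*o^3 - 19*o^2 + 3*o + 18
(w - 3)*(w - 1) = w^2 - 4*w + 3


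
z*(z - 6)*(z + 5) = z^3 - z^2 - 30*z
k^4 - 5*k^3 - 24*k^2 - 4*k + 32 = (k - 8)*(k - 1)*(k + 2)^2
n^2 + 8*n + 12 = (n + 2)*(n + 6)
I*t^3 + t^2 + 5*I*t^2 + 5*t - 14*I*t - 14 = (t - 2)*(t + 7)*(I*t + 1)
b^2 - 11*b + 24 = (b - 8)*(b - 3)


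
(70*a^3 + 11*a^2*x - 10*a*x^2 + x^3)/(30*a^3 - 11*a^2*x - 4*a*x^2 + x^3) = (-14*a^2 - 5*a*x + x^2)/(-6*a^2 + a*x + x^2)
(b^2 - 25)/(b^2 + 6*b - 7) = (b^2 - 25)/(b^2 + 6*b - 7)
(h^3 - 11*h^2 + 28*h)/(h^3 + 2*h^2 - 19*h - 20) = h*(h - 7)/(h^2 + 6*h + 5)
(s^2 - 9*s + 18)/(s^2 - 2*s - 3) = (s - 6)/(s + 1)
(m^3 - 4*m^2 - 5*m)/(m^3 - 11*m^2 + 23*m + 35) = m/(m - 7)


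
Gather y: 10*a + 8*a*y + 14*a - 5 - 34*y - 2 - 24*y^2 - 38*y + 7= 24*a - 24*y^2 + y*(8*a - 72)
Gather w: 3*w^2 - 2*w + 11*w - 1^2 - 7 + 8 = 3*w^2 + 9*w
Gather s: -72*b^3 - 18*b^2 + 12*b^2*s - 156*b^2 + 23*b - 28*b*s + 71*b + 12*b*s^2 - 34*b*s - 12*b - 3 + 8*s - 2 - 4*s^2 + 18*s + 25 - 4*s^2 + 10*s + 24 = -72*b^3 - 174*b^2 + 82*b + s^2*(12*b - 8) + s*(12*b^2 - 62*b + 36) + 44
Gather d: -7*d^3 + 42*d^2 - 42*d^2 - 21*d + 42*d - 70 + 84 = -7*d^3 + 21*d + 14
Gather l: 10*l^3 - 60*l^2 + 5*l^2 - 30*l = 10*l^3 - 55*l^2 - 30*l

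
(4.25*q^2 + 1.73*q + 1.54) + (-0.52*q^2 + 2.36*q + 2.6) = 3.73*q^2 + 4.09*q + 4.14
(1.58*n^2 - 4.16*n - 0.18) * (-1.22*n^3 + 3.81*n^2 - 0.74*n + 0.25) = -1.9276*n^5 + 11.095*n^4 - 16.7992*n^3 + 2.7876*n^2 - 0.9068*n - 0.045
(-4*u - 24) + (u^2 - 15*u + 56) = u^2 - 19*u + 32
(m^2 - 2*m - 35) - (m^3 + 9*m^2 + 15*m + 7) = -m^3 - 8*m^2 - 17*m - 42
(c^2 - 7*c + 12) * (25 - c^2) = -c^4 + 7*c^3 + 13*c^2 - 175*c + 300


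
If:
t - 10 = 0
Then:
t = 10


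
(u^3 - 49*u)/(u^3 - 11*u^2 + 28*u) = (u + 7)/(u - 4)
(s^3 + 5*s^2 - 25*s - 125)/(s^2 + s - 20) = (s^2 - 25)/(s - 4)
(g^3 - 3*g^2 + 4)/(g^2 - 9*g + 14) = (g^2 - g - 2)/(g - 7)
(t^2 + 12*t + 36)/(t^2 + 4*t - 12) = (t + 6)/(t - 2)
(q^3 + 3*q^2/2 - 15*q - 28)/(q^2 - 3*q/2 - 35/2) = (q^2 - 2*q - 8)/(q - 5)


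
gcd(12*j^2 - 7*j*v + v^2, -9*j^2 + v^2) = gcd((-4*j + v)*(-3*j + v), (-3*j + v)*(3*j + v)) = -3*j + v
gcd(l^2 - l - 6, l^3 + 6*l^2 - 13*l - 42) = l^2 - l - 6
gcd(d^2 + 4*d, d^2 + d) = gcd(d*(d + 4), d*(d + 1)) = d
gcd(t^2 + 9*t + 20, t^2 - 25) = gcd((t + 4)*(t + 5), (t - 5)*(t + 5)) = t + 5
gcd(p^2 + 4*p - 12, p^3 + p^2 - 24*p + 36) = p^2 + 4*p - 12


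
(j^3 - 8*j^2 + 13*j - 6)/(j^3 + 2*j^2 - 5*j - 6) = (j^3 - 8*j^2 + 13*j - 6)/(j^3 + 2*j^2 - 5*j - 6)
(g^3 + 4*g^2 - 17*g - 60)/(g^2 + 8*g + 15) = g - 4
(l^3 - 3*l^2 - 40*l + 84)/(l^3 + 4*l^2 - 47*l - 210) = (l - 2)/(l + 5)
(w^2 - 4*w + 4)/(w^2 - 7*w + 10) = (w - 2)/(w - 5)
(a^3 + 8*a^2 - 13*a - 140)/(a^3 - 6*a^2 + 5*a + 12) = (a^2 + 12*a + 35)/(a^2 - 2*a - 3)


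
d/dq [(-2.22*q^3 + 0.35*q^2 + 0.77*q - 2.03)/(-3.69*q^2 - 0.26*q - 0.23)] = (8.1918*q^4 + 1.1544*q^3 + 4.2821*q^2 - 15.1424*q - 0.7049)/(13.6161*q^4 + 1.9188*q^3 + 1.765*q^2 + 0.1196*q + 0.0529)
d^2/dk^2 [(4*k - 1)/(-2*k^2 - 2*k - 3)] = 4*(-2*(2*k + 1)^2*(4*k - 1) + 3*(4*k + 1)*(2*k^2 + 2*k + 3))/(2*k^2 + 2*k + 3)^3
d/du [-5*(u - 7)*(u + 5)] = 10 - 10*u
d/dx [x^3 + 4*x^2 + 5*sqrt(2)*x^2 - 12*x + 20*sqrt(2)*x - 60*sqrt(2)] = 3*x^2 + 8*x + 10*sqrt(2)*x - 12 + 20*sqrt(2)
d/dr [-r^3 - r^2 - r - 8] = -3*r^2 - 2*r - 1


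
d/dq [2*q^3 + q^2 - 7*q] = 6*q^2 + 2*q - 7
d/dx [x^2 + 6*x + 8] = 2*x + 6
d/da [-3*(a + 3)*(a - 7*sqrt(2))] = -6*a - 9 + 21*sqrt(2)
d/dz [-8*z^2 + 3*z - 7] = 3 - 16*z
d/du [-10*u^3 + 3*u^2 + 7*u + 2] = -30*u^2 + 6*u + 7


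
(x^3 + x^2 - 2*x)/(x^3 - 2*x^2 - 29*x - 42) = x*(x - 1)/(x^2 - 4*x - 21)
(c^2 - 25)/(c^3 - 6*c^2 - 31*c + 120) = (c - 5)/(c^2 - 11*c + 24)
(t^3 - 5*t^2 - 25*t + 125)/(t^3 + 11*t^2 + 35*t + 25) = (t^2 - 10*t + 25)/(t^2 + 6*t + 5)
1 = 1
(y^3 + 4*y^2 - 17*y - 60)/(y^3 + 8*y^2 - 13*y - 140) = (y + 3)/(y + 7)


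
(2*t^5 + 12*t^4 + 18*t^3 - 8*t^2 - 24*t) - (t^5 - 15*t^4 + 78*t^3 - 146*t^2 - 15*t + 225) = t^5 + 27*t^4 - 60*t^3 + 138*t^2 - 9*t - 225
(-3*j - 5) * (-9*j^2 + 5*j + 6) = 27*j^3 + 30*j^2 - 43*j - 30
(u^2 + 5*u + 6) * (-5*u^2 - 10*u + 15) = -5*u^4 - 35*u^3 - 65*u^2 + 15*u + 90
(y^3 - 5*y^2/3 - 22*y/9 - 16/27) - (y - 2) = y^3 - 5*y^2/3 - 31*y/9 + 38/27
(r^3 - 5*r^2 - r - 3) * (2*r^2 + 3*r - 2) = 2*r^5 - 7*r^4 - 19*r^3 + r^2 - 7*r + 6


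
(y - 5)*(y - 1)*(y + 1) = y^3 - 5*y^2 - y + 5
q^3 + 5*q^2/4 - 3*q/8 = q*(q - 1/4)*(q + 3/2)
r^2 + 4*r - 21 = (r - 3)*(r + 7)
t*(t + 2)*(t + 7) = t^3 + 9*t^2 + 14*t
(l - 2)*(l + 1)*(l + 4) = l^3 + 3*l^2 - 6*l - 8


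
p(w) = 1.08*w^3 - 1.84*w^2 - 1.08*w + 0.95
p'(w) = 3.24*w^2 - 3.68*w - 1.08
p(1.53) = -1.14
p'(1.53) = 0.87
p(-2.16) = -16.19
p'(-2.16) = 21.99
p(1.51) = -1.16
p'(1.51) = 0.75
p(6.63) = 227.66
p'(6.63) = 116.94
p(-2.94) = -39.22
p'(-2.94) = 37.74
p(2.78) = 6.93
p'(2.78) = 13.73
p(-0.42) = 1.00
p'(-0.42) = 1.04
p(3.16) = 13.24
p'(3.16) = 19.64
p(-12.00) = -2117.29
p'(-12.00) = 509.64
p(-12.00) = -2117.29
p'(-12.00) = 509.64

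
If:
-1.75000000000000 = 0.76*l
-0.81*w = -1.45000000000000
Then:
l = -2.30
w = 1.79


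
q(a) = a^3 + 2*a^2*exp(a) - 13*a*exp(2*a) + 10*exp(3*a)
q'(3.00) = 207010.06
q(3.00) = 65685.66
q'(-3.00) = 27.46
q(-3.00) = -26.01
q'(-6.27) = 118.04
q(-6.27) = -246.34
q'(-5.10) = 78.23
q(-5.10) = -132.33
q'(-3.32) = 33.48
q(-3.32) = -35.74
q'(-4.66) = 65.39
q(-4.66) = -100.78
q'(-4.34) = 56.79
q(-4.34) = -81.25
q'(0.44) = 57.30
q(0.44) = 24.33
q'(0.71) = 131.63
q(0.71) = 48.37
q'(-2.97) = 26.93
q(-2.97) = -25.19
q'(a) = 2*a^2*exp(a) + 3*a^2 - 26*a*exp(2*a) + 4*a*exp(a) + 30*exp(3*a) - 13*exp(2*a)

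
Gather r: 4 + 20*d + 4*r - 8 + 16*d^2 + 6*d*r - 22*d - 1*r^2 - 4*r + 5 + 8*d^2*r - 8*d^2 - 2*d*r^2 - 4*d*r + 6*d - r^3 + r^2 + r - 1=8*d^2 - 2*d*r^2 + 4*d - r^3 + r*(8*d^2 + 2*d + 1)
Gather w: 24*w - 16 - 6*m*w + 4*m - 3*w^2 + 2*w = 4*m - 3*w^2 + w*(26 - 6*m) - 16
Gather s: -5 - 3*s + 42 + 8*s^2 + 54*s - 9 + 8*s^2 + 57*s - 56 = 16*s^2 + 108*s - 28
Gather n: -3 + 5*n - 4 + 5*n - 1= 10*n - 8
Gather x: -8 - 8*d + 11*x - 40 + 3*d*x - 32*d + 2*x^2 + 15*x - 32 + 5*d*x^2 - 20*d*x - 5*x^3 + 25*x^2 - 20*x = -40*d - 5*x^3 + x^2*(5*d + 27) + x*(6 - 17*d) - 80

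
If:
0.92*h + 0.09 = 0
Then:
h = -0.10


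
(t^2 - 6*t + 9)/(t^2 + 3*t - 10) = (t^2 - 6*t + 9)/(t^2 + 3*t - 10)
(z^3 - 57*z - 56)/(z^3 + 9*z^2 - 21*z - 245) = (z^2 - 7*z - 8)/(z^2 + 2*z - 35)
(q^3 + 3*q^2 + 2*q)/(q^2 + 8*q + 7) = q*(q + 2)/(q + 7)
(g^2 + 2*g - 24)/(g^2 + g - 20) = (g + 6)/(g + 5)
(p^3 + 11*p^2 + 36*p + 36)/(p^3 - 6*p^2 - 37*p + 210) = (p^2 + 5*p + 6)/(p^2 - 12*p + 35)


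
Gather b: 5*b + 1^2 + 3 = 5*b + 4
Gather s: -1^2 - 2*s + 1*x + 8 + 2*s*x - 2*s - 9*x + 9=s*(2*x - 4) - 8*x + 16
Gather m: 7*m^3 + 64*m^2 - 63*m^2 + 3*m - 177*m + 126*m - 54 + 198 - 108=7*m^3 + m^2 - 48*m + 36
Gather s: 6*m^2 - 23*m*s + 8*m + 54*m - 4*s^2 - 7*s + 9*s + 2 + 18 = 6*m^2 + 62*m - 4*s^2 + s*(2 - 23*m) + 20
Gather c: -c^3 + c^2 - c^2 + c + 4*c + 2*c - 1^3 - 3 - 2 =-c^3 + 7*c - 6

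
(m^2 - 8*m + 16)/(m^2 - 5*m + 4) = (m - 4)/(m - 1)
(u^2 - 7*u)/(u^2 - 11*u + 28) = u/(u - 4)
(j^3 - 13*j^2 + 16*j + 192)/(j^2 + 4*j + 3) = (j^2 - 16*j + 64)/(j + 1)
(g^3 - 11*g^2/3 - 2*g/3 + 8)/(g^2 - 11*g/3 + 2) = (3*g^2 - 2*g - 8)/(3*g - 2)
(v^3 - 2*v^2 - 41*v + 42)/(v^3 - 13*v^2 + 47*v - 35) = (v + 6)/(v - 5)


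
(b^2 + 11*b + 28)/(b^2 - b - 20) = (b + 7)/(b - 5)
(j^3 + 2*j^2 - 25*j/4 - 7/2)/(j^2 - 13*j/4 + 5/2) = (4*j^2 + 16*j + 7)/(4*j - 5)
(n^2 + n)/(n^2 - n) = (n + 1)/(n - 1)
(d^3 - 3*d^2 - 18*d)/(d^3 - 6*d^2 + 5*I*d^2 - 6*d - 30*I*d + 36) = d*(d + 3)/(d^2 + 5*I*d - 6)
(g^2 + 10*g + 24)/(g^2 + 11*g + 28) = (g + 6)/(g + 7)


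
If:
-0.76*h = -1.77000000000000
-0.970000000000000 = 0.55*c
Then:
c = -1.76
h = 2.33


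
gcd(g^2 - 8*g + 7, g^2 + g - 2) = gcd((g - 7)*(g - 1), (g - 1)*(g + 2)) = g - 1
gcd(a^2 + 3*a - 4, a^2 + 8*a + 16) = a + 4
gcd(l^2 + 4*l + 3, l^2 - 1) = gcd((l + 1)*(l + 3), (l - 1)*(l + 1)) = l + 1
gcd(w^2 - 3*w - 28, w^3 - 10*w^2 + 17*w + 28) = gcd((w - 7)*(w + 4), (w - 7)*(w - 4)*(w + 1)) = w - 7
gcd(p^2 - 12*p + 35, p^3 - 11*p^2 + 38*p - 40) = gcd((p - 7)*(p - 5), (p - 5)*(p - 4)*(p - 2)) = p - 5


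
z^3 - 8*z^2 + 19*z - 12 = (z - 4)*(z - 3)*(z - 1)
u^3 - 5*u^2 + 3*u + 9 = (u - 3)^2*(u + 1)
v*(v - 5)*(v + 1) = v^3 - 4*v^2 - 5*v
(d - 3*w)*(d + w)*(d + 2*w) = d^3 - 7*d*w^2 - 6*w^3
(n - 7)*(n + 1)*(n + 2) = n^3 - 4*n^2 - 19*n - 14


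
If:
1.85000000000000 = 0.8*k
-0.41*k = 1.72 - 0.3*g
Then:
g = 8.89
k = 2.31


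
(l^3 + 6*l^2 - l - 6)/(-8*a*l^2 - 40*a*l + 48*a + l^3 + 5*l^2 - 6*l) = (-l - 1)/(8*a - l)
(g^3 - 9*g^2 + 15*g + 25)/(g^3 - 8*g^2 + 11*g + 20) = (g - 5)/(g - 4)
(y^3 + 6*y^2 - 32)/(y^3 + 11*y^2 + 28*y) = (y^2 + 2*y - 8)/(y*(y + 7))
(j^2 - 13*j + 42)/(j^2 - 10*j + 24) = (j - 7)/(j - 4)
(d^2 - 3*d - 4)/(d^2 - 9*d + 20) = (d + 1)/(d - 5)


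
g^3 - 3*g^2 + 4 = (g - 2)^2*(g + 1)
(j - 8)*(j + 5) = j^2 - 3*j - 40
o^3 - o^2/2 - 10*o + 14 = (o - 2)^2*(o + 7/2)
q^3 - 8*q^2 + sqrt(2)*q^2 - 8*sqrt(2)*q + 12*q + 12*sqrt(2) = (q - 6)*(q - 2)*(q + sqrt(2))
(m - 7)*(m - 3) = m^2 - 10*m + 21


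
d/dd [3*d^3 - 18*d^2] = 9*d*(d - 4)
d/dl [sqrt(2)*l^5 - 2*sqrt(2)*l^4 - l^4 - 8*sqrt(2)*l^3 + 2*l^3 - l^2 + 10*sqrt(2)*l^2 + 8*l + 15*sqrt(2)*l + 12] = 5*sqrt(2)*l^4 - 8*sqrt(2)*l^3 - 4*l^3 - 24*sqrt(2)*l^2 + 6*l^2 - 2*l + 20*sqrt(2)*l + 8 + 15*sqrt(2)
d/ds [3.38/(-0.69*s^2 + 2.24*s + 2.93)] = (4.6644*s - 7.5712)/(-0.69*s^2 + 2.24*s + 2.93)^2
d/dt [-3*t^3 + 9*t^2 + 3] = 9*t*(2 - t)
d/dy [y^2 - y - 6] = 2*y - 1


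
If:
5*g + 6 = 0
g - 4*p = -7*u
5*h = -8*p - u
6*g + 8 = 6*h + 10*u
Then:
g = -6/5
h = -3/10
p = 31/200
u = 13/50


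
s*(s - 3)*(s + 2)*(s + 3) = s^4 + 2*s^3 - 9*s^2 - 18*s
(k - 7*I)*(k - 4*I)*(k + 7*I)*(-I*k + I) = -I*k^4 - 4*k^3 + I*k^3 + 4*k^2 - 49*I*k^2 - 196*k + 49*I*k + 196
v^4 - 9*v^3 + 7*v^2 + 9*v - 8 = (v - 8)*(v - 1)^2*(v + 1)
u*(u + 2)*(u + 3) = u^3 + 5*u^2 + 6*u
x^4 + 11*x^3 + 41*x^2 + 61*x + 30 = (x + 1)*(x + 2)*(x + 3)*(x + 5)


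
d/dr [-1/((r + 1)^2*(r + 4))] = 3*(r + 3)/((r + 1)^3*(r + 4)^2)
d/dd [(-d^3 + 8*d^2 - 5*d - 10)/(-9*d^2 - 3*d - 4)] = (9*d^4 + 6*d^3 - 57*d^2 - 244*d - 10)/(81*d^4 + 54*d^3 + 81*d^2 + 24*d + 16)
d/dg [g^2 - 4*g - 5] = 2*g - 4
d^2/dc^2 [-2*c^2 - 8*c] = -4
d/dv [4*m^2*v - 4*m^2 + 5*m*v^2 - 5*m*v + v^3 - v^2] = 4*m^2 + 10*m*v - 5*m + 3*v^2 - 2*v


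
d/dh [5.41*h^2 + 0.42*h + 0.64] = 10.82*h + 0.42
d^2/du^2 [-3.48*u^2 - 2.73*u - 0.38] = -6.96000000000000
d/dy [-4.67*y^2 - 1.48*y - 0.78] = -9.34*y - 1.48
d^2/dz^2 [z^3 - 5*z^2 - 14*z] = 6*z - 10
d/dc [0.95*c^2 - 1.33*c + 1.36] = 1.9*c - 1.33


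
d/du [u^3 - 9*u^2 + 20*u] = 3*u^2 - 18*u + 20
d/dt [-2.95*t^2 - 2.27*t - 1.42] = -5.9*t - 2.27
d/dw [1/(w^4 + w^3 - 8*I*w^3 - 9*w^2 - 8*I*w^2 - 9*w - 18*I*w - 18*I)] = (-4*w^3 - 3*w^2 + 24*I*w^2 + 18*w + 16*I*w + 9 + 18*I)/(-w^4 - w^3 + 8*I*w^3 + 9*w^2 + 8*I*w^2 + 9*w + 18*I*w + 18*I)^2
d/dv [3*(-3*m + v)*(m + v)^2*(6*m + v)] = -99*m^3 - 66*m^2*v + 45*m*v^2 + 12*v^3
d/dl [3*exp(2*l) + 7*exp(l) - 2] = (6*exp(l) + 7)*exp(l)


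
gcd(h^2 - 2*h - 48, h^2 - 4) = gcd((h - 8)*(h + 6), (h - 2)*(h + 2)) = 1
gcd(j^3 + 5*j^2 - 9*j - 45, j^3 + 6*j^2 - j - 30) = j^2 + 8*j + 15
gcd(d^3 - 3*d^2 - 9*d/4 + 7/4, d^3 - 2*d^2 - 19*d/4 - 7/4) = d^2 - 5*d/2 - 7/2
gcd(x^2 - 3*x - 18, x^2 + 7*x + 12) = x + 3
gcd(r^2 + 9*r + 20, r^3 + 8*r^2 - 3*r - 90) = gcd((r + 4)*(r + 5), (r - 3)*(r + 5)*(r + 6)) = r + 5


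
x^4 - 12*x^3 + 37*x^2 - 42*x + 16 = (x - 8)*(x - 2)*(x - 1)^2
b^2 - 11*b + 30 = (b - 6)*(b - 5)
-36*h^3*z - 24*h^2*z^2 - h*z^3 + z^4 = z*(-6*h + z)*(2*h + z)*(3*h + z)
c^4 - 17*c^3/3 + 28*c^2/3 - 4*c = c*(c - 3)*(c - 2)*(c - 2/3)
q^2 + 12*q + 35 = (q + 5)*(q + 7)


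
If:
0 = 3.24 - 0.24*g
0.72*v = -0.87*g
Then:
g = 13.50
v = -16.31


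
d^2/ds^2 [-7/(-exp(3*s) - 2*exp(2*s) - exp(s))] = 7*(9*exp(2*s) + 4*exp(s) + 1)*exp(-s)/(exp(4*s) + 4*exp(3*s) + 6*exp(2*s) + 4*exp(s) + 1)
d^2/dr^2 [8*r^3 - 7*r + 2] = 48*r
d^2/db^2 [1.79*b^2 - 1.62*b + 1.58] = 3.58000000000000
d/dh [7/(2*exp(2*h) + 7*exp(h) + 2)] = (-28*exp(h) - 49)*exp(h)/(2*exp(2*h) + 7*exp(h) + 2)^2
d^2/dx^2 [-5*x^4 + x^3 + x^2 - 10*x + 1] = -60*x^2 + 6*x + 2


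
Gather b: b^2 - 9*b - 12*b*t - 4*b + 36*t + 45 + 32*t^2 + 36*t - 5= b^2 + b*(-12*t - 13) + 32*t^2 + 72*t + 40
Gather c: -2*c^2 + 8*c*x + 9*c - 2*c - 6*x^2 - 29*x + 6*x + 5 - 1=-2*c^2 + c*(8*x + 7) - 6*x^2 - 23*x + 4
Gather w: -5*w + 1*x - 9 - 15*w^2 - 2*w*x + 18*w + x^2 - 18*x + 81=-15*w^2 + w*(13 - 2*x) + x^2 - 17*x + 72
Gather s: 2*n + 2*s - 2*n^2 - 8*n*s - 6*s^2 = -2*n^2 + 2*n - 6*s^2 + s*(2 - 8*n)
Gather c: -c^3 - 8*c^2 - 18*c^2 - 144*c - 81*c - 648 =-c^3 - 26*c^2 - 225*c - 648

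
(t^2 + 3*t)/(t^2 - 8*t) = (t + 3)/(t - 8)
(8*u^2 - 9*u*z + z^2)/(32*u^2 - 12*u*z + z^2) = (-u + z)/(-4*u + z)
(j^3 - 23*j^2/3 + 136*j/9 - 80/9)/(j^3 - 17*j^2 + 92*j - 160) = (9*j^2 - 24*j + 16)/(9*(j^2 - 12*j + 32))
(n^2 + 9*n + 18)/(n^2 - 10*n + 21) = (n^2 + 9*n + 18)/(n^2 - 10*n + 21)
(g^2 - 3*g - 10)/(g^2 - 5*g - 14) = (g - 5)/(g - 7)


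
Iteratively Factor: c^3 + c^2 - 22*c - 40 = (c + 2)*(c^2 - c - 20) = (c - 5)*(c + 2)*(c + 4)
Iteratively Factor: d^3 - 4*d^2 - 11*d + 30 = (d - 2)*(d^2 - 2*d - 15) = (d - 2)*(d + 3)*(d - 5)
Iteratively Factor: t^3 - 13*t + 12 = (t - 1)*(t^2 + t - 12) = (t - 1)*(t + 4)*(t - 3)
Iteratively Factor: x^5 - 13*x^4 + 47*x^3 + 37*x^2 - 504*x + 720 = (x - 4)*(x^4 - 9*x^3 + 11*x^2 + 81*x - 180) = (x - 5)*(x - 4)*(x^3 - 4*x^2 - 9*x + 36) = (x - 5)*(x - 4)*(x + 3)*(x^2 - 7*x + 12) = (x - 5)*(x - 4)^2*(x + 3)*(x - 3)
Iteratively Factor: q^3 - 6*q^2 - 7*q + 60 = (q + 3)*(q^2 - 9*q + 20) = (q - 5)*(q + 3)*(q - 4)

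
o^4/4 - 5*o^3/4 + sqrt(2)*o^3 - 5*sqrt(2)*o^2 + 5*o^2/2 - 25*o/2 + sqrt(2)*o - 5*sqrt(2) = (o/2 + sqrt(2)/2)^2*(o - 5)*(o + 2*sqrt(2))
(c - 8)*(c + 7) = c^2 - c - 56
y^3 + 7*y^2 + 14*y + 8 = (y + 1)*(y + 2)*(y + 4)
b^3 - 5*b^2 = b^2*(b - 5)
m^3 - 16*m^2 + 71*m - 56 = (m - 8)*(m - 7)*(m - 1)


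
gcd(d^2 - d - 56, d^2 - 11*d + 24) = d - 8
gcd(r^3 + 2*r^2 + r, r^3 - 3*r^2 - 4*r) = r^2 + r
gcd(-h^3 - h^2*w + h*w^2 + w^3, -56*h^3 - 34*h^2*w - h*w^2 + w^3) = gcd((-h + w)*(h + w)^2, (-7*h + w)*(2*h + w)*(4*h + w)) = 1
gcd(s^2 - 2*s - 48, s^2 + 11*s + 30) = s + 6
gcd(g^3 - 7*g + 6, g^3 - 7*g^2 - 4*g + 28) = g - 2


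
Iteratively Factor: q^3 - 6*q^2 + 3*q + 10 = (q - 2)*(q^2 - 4*q - 5) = (q - 5)*(q - 2)*(q + 1)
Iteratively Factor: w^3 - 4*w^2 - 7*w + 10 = (w - 5)*(w^2 + w - 2) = (w - 5)*(w + 2)*(w - 1)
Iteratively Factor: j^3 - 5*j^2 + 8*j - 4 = (j - 1)*(j^2 - 4*j + 4) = (j - 2)*(j - 1)*(j - 2)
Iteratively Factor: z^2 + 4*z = (z)*(z + 4)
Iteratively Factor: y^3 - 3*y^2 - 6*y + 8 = (y - 1)*(y^2 - 2*y - 8) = (y - 4)*(y - 1)*(y + 2)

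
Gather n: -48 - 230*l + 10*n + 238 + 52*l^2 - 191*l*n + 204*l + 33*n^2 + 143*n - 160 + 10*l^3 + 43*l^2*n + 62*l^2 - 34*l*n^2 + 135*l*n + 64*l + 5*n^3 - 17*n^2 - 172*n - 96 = 10*l^3 + 114*l^2 + 38*l + 5*n^3 + n^2*(16 - 34*l) + n*(43*l^2 - 56*l - 19) - 66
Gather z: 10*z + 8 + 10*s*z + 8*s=8*s + z*(10*s + 10) + 8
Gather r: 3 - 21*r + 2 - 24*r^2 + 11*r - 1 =-24*r^2 - 10*r + 4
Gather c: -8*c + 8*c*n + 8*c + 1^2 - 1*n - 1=8*c*n - n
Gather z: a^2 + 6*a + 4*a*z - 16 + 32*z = a^2 + 6*a + z*(4*a + 32) - 16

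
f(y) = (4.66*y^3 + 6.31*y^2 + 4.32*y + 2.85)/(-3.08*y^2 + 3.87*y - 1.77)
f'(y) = (6.16*y - 3.87)*(4.66*y^3 + 6.31*y^2 + 4.32*y + 2.85)/(-3.08*y^2 + 3.87*y - 1.77)^2 + (13.98*y^2 + 12.62*y + 4.32)/(-3.08*y^2 + 3.87*y - 1.77) = (-14.3528*y^4 + 36.0684*y^3 + 12.9807*y^2 - 4.7814*y - 18.6759)/(9.4864*y^4 - 23.8392*y^3 + 25.8801*y^2 - 13.6998*y + 3.1329)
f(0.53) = -13.02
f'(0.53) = -39.06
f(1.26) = -15.49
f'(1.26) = 10.02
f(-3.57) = 2.63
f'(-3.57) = -1.27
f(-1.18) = 0.11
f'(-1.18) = -0.73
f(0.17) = -3.16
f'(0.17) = -13.13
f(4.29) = -12.08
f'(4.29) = -1.04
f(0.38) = -7.60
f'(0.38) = -30.59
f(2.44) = -11.13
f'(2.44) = 0.55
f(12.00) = -22.60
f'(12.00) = -1.47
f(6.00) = -14.12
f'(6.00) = -1.30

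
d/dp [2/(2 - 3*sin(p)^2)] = 24*sin(2*p)/(3*cos(2*p) + 1)^2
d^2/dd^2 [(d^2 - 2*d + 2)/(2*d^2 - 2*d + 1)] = 2*(-4*d^3 + 18*d^2 - 12*d + 1)/(8*d^6 - 24*d^5 + 36*d^4 - 32*d^3 + 18*d^2 - 6*d + 1)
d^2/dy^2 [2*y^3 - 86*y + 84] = 12*y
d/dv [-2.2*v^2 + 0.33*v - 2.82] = 0.33 - 4.4*v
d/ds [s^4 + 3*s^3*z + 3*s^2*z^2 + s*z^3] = 4*s^3 + 9*s^2*z + 6*s*z^2 + z^3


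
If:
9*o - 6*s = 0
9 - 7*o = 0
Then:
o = 9/7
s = 27/14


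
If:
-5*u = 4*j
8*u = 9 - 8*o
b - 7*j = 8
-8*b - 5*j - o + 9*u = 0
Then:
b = 769/552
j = -521/552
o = 1021/2760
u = 521/690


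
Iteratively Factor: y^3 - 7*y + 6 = (y - 1)*(y^2 + y - 6) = (y - 2)*(y - 1)*(y + 3)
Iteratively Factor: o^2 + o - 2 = (o - 1)*(o + 2)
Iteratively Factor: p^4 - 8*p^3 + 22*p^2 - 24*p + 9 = (p - 1)*(p^3 - 7*p^2 + 15*p - 9) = (p - 3)*(p - 1)*(p^2 - 4*p + 3) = (p - 3)^2*(p - 1)*(p - 1)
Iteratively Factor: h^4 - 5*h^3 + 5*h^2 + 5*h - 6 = (h + 1)*(h^3 - 6*h^2 + 11*h - 6) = (h - 1)*(h + 1)*(h^2 - 5*h + 6) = (h - 3)*(h - 1)*(h + 1)*(h - 2)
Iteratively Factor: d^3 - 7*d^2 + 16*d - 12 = (d - 2)*(d^2 - 5*d + 6) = (d - 3)*(d - 2)*(d - 2)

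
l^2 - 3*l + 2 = (l - 2)*(l - 1)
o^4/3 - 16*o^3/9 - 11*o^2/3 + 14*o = o*(o/3 + 1)*(o - 6)*(o - 7/3)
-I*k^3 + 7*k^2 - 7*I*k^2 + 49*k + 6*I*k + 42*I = (k + 7)*(k + 6*I)*(-I*k + 1)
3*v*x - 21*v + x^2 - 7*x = (3*v + x)*(x - 7)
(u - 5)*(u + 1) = u^2 - 4*u - 5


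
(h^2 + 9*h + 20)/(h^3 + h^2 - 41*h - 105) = (h + 4)/(h^2 - 4*h - 21)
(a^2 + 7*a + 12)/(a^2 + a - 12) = (a + 3)/(a - 3)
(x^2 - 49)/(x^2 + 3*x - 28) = (x - 7)/(x - 4)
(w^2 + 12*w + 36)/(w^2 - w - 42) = (w + 6)/(w - 7)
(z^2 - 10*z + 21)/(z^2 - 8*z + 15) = (z - 7)/(z - 5)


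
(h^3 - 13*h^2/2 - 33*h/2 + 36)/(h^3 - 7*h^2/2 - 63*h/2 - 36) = (2*h - 3)/(2*h + 3)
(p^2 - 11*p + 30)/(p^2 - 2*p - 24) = (p - 5)/(p + 4)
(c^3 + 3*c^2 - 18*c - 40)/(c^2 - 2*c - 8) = c + 5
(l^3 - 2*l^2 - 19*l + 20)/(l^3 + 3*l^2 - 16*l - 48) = (l^2 - 6*l + 5)/(l^2 - l - 12)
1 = 1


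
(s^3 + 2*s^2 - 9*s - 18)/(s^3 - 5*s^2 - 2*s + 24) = (s + 3)/(s - 4)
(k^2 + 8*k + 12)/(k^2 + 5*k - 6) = (k + 2)/(k - 1)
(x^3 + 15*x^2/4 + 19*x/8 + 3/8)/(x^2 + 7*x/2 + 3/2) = x + 1/4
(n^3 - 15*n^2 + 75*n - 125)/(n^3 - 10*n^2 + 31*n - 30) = (n^2 - 10*n + 25)/(n^2 - 5*n + 6)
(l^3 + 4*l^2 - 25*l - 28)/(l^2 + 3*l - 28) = l + 1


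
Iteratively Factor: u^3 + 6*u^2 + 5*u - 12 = (u + 4)*(u^2 + 2*u - 3) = (u + 3)*(u + 4)*(u - 1)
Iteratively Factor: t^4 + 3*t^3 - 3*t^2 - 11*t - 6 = (t + 1)*(t^3 + 2*t^2 - 5*t - 6) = (t + 1)*(t + 3)*(t^2 - t - 2) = (t - 2)*(t + 1)*(t + 3)*(t + 1)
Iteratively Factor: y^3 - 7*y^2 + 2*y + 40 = (y - 4)*(y^2 - 3*y - 10) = (y - 5)*(y - 4)*(y + 2)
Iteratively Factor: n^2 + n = (n + 1)*(n)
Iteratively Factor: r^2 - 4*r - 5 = (r + 1)*(r - 5)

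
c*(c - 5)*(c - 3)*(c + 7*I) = c^4 - 8*c^3 + 7*I*c^3 + 15*c^2 - 56*I*c^2 + 105*I*c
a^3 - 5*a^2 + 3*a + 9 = (a - 3)^2*(a + 1)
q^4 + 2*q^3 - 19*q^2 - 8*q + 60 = (q - 3)*(q - 2)*(q + 2)*(q + 5)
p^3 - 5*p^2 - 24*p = p*(p - 8)*(p + 3)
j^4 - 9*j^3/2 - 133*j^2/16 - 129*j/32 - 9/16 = (j - 6)*(j + 1/4)*(j + 1/2)*(j + 3/4)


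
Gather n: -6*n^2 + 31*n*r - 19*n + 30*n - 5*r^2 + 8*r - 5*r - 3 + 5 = -6*n^2 + n*(31*r + 11) - 5*r^2 + 3*r + 2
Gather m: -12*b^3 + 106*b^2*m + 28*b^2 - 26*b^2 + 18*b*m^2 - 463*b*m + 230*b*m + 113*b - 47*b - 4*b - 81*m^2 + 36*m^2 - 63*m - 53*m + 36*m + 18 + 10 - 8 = -12*b^3 + 2*b^2 + 62*b + m^2*(18*b - 45) + m*(106*b^2 - 233*b - 80) + 20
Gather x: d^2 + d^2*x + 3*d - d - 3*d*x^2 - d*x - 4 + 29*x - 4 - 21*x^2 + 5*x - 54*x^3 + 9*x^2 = d^2 + 2*d - 54*x^3 + x^2*(-3*d - 12) + x*(d^2 - d + 34) - 8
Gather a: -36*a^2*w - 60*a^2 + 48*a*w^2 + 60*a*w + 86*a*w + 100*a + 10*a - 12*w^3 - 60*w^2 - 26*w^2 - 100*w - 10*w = a^2*(-36*w - 60) + a*(48*w^2 + 146*w + 110) - 12*w^3 - 86*w^2 - 110*w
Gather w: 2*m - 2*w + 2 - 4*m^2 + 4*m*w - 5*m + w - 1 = -4*m^2 - 3*m + w*(4*m - 1) + 1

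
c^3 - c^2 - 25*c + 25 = (c - 5)*(c - 1)*(c + 5)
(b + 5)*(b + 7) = b^2 + 12*b + 35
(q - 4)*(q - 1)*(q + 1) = q^3 - 4*q^2 - q + 4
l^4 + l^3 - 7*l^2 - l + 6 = (l - 2)*(l - 1)*(l + 1)*(l + 3)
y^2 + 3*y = y*(y + 3)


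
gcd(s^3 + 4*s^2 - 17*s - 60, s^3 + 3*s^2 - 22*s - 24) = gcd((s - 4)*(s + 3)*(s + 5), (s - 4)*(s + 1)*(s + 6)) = s - 4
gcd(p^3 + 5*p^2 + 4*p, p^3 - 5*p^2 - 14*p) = p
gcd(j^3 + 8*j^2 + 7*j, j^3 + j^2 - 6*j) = j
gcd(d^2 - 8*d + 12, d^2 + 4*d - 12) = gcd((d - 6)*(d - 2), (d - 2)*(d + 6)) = d - 2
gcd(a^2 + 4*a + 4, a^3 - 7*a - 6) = a + 2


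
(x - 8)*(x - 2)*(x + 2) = x^3 - 8*x^2 - 4*x + 32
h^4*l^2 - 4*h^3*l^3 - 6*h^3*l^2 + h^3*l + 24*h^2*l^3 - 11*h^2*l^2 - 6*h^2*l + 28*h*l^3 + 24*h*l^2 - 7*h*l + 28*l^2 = (h - 7)*(h - 4*l)*(h*l + 1)*(h*l + l)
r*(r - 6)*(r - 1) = r^3 - 7*r^2 + 6*r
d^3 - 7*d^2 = d^2*(d - 7)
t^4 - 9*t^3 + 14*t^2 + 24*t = t*(t - 6)*(t - 4)*(t + 1)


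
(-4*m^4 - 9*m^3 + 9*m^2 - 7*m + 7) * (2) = -8*m^4 - 18*m^3 + 18*m^2 - 14*m + 14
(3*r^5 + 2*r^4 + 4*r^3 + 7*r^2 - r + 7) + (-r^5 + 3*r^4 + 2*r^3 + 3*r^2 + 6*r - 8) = 2*r^5 + 5*r^4 + 6*r^3 + 10*r^2 + 5*r - 1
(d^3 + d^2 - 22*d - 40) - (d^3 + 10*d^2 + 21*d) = -9*d^2 - 43*d - 40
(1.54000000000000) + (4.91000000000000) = 6.45000000000000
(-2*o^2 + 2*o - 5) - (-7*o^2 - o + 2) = 5*o^2 + 3*o - 7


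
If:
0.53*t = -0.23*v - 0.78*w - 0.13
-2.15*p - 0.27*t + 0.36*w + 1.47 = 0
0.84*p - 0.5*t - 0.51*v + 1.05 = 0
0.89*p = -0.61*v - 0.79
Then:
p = -0.06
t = 3.23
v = -1.21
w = -2.01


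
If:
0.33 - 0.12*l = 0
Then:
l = 2.75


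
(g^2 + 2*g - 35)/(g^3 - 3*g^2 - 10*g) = (g + 7)/(g*(g + 2))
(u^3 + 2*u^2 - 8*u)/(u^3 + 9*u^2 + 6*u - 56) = u/(u + 7)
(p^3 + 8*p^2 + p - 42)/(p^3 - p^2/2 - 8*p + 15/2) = 2*(p^2 + 5*p - 14)/(2*p^2 - 7*p + 5)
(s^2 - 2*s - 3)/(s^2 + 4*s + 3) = (s - 3)/(s + 3)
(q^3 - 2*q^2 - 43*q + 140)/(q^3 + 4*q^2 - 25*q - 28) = (q - 5)/(q + 1)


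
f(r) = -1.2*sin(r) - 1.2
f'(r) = -1.2*cos(r)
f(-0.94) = -0.23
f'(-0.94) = -0.71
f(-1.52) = -0.00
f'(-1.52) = -0.06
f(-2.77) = -0.76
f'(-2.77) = 1.12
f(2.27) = -2.12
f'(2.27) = 0.77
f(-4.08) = -2.17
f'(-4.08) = 0.71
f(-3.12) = -1.17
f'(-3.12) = 1.20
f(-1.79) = -0.03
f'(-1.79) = 0.26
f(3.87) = -0.40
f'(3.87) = 0.90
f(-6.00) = -1.54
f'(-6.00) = -1.15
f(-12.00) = -1.84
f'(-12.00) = -1.01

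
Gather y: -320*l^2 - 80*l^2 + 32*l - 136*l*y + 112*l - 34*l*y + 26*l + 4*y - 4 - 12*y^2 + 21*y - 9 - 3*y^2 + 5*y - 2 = -400*l^2 + 170*l - 15*y^2 + y*(30 - 170*l) - 15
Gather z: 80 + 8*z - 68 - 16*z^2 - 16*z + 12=-16*z^2 - 8*z + 24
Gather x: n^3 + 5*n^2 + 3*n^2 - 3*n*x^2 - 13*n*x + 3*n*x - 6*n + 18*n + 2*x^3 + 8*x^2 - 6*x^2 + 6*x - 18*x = n^3 + 8*n^2 + 12*n + 2*x^3 + x^2*(2 - 3*n) + x*(-10*n - 12)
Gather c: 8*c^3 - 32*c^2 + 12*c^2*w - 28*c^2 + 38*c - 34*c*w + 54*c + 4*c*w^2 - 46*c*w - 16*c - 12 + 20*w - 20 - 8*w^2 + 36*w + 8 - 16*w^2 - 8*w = 8*c^3 + c^2*(12*w - 60) + c*(4*w^2 - 80*w + 76) - 24*w^2 + 48*w - 24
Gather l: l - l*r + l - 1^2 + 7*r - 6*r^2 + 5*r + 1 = l*(2 - r) - 6*r^2 + 12*r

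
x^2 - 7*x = x*(x - 7)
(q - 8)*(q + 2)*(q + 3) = q^3 - 3*q^2 - 34*q - 48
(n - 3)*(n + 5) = n^2 + 2*n - 15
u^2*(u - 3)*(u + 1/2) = u^4 - 5*u^3/2 - 3*u^2/2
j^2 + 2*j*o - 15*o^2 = (j - 3*o)*(j + 5*o)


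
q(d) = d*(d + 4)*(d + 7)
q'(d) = d*(d + 4) + d*(d + 7) + (d + 4)*(d + 7) = 3*d^2 + 22*d + 28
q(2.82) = 188.86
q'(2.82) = 113.90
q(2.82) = 188.86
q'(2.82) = 113.90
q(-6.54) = 7.64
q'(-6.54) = 12.43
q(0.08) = 2.31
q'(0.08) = 29.78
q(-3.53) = -5.76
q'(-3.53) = -12.28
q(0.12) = 3.52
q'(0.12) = 30.68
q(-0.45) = -10.46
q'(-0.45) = 18.71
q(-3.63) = -4.53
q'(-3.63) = -12.33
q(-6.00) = 12.00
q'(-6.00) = 4.00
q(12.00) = 3648.00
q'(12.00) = 724.00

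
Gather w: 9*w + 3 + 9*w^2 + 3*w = 9*w^2 + 12*w + 3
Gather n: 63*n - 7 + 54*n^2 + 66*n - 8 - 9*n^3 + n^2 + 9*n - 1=-9*n^3 + 55*n^2 + 138*n - 16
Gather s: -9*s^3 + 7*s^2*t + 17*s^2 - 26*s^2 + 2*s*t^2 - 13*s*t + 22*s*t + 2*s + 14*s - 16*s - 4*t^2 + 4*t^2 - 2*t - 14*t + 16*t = -9*s^3 + s^2*(7*t - 9) + s*(2*t^2 + 9*t)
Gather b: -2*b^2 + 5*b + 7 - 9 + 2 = -2*b^2 + 5*b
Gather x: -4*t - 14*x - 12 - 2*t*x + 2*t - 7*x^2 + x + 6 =-2*t - 7*x^2 + x*(-2*t - 13) - 6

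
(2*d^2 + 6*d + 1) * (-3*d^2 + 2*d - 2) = -6*d^4 - 14*d^3 + 5*d^2 - 10*d - 2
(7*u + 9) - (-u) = 8*u + 9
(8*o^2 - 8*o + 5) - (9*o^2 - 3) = -o^2 - 8*o + 8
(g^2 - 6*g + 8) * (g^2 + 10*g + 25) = g^4 + 4*g^3 - 27*g^2 - 70*g + 200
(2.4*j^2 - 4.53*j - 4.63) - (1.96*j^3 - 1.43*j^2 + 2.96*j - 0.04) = -1.96*j^3 + 3.83*j^2 - 7.49*j - 4.59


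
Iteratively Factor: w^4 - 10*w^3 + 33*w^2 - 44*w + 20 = (w - 5)*(w^3 - 5*w^2 + 8*w - 4) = (w - 5)*(w - 1)*(w^2 - 4*w + 4) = (w - 5)*(w - 2)*(w - 1)*(w - 2)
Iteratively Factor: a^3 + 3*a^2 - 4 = (a + 2)*(a^2 + a - 2) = (a - 1)*(a + 2)*(a + 2)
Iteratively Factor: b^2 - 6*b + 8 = (b - 2)*(b - 4)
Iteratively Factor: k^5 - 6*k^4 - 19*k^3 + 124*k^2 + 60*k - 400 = (k + 2)*(k^4 - 8*k^3 - 3*k^2 + 130*k - 200) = (k + 2)*(k + 4)*(k^3 - 12*k^2 + 45*k - 50) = (k - 2)*(k + 2)*(k + 4)*(k^2 - 10*k + 25) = (k - 5)*(k - 2)*(k + 2)*(k + 4)*(k - 5)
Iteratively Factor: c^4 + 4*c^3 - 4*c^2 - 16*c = (c)*(c^3 + 4*c^2 - 4*c - 16) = c*(c - 2)*(c^2 + 6*c + 8) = c*(c - 2)*(c + 4)*(c + 2)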